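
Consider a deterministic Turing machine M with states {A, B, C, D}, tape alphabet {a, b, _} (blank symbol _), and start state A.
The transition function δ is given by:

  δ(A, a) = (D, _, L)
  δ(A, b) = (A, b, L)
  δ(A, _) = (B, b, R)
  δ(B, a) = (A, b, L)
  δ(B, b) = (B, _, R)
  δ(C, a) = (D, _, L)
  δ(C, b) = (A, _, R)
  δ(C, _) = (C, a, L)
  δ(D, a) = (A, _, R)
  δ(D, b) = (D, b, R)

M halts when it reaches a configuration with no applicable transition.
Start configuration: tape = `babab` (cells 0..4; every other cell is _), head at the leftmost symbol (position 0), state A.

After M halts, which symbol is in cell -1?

state=A head=0 tape=_[b]abab_   (A,b)→(A,b,L)
state=A head=-1 tape=[_]babab_   (A,_)→(B,b,R)
state=B head=0 tape=b[b]abab_   (B,b)→(B,_,R)
state=B head=1 tape=b_[a]bab_   (B,a)→(A,b,L)
state=A head=0 tape=b[_]bbab_   (A,_)→(B,b,R)
state=B head=1 tape=bb[b]bab_   (B,b)→(B,_,R)
state=B head=2 tape=bb_[b]ab_   (B,b)→(B,_,R)
state=B head=3 tape=bb__[a]b_   (B,a)→(A,b,L)
state=A head=2 tape=bb_[_]bb_   (A,_)→(B,b,R)
state=B head=3 tape=bb_b[b]b_   (B,b)→(B,_,R)
state=B head=4 tape=bb_b_[b]_   (B,b)→(B,_,R)
state=B head=5 tape=bb_b__[_]
Cell -1 holds b when M halts.

b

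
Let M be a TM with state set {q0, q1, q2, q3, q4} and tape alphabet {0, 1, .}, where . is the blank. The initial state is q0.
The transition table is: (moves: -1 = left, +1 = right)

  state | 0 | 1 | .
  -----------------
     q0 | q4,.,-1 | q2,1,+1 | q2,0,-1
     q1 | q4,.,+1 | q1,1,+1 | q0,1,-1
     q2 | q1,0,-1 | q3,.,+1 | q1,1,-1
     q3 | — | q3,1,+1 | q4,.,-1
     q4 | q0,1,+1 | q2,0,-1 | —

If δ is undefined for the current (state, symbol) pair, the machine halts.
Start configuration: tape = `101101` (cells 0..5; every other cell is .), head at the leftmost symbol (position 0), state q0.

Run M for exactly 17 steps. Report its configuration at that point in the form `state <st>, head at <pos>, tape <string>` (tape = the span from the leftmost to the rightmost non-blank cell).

state q1, head at 5, tape 111.111

state=q0 head=0 tape=[1]01101.   (q0,1)→(q2,1,+1)
state=q2 head=1 tape=1[0]1101.   (q2,0)→(q1,0,-1)
state=q1 head=0 tape=[1]01101.   (q1,1)→(q1,1,+1)
state=q1 head=1 tape=1[0]1101.   (q1,0)→(q4,.,+1)
state=q4 head=2 tape=1.[1]101.   (q4,1)→(q2,0,-1)
state=q2 head=1 tape=1[.]0101.   (q2,.)→(q1,1,-1)
state=q1 head=0 tape=[1]10101.   (q1,1)→(q1,1,+1)
state=q1 head=1 tape=1[1]0101.   (q1,1)→(q1,1,+1)
state=q1 head=2 tape=11[0]101.   (q1,0)→(q4,.,+1)
state=q4 head=3 tape=11.[1]01.   (q4,1)→(q2,0,-1)
state=q2 head=2 tape=11[.]001.   (q2,.)→(q1,1,-1)
state=q1 head=1 tape=1[1]1001.   (q1,1)→(q1,1,+1)
state=q1 head=2 tape=11[1]001.   (q1,1)→(q1,1,+1)
state=q1 head=3 tape=111[0]01.   (q1,0)→(q4,.,+1)
state=q4 head=4 tape=111.[0]1.   (q4,0)→(q0,1,+1)
state=q0 head=5 tape=111.1[1].   (q0,1)→(q2,1,+1)
state=q2 head=6 tape=111.11[.]   (q2,.)→(q1,1,-1)
state=q1 head=5 tape=111.1[1]1
After 17 steps: state q1, head at 5, tape 111.111.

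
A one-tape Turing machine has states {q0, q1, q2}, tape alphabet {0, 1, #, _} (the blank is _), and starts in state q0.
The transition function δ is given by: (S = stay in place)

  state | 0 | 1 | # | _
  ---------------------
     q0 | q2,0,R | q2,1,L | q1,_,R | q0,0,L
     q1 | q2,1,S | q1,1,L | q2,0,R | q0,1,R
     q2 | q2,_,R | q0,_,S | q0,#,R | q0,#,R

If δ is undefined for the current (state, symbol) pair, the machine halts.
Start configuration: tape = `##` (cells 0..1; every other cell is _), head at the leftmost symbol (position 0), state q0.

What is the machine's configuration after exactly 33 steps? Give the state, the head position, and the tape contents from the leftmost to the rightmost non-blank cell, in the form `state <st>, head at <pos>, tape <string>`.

state q0, head at 5, tape 0____00

state=q0 head=0 tape=[#]#______   (q0,#)→(q1,_,R)
state=q1 head=1 tape=_[#]______   (q1,#)→(q2,0,R)
state=q2 head=2 tape=_0[_]_____   (q2,_)→(q0,#,R)
state=q0 head=3 tape=_0#[_]____   (q0,_)→(q0,0,L)
state=q0 head=2 tape=_0[#]0____   (q0,#)→(q1,_,R)
state=q1 head=3 tape=_0_[0]____   (q1,0)→(q2,1,S)
state=q2 head=3 tape=_0_[1]____   (q2,1)→(q0,_,S)
state=q0 head=3 tape=_0_[_]____   (q0,_)→(q0,0,L)
state=q0 head=2 tape=_0[_]0____   (q0,_)→(q0,0,L)
state=q0 head=1 tape=_[0]00____   (q0,0)→(q2,0,R)
state=q2 head=2 tape=_0[0]0____   (q2,0)→(q2,_,R)
state=q2 head=3 tape=_0_[0]____   (q2,0)→(q2,_,R)
state=q2 head=4 tape=_0__[_]___   (q2,_)→(q0,#,R)
state=q0 head=5 tape=_0__#[_]__   (q0,_)→(q0,0,L)
state=q0 head=4 tape=_0__[#]0__   (q0,#)→(q1,_,R)
state=q1 head=5 tape=_0___[0]__   (q1,0)→(q2,1,S)
state=q2 head=5 tape=_0___[1]__   (q2,1)→(q0,_,S)
state=q0 head=5 tape=_0___[_]__   (q0,_)→(q0,0,L)
state=q0 head=4 tape=_0__[_]0__   (q0,_)→(q0,0,L)
state=q0 head=3 tape=_0_[_]00__   (q0,_)→(q0,0,L)
state=q0 head=2 tape=_0[_]000__   (q0,_)→(q0,0,L)
state=q0 head=1 tape=_[0]0000__   (q0,0)→(q2,0,R)
state=q2 head=2 tape=_0[0]000__   (q2,0)→(q2,_,R)
state=q2 head=3 tape=_0_[0]00__   (q2,0)→(q2,_,R)
state=q2 head=4 tape=_0__[0]0__   (q2,0)→(q2,_,R)
state=q2 head=5 tape=_0___[0]__   (q2,0)→(q2,_,R)
state=q2 head=6 tape=_0____[_]_   (q2,_)→(q0,#,R)
state=q0 head=7 tape=_0____#[_]   (q0,_)→(q0,0,L)
state=q0 head=6 tape=_0____[#]0   (q0,#)→(q1,_,R)
state=q1 head=7 tape=_0_____[0]   (q1,0)→(q2,1,S)
state=q2 head=7 tape=_0_____[1]   (q2,1)→(q0,_,S)
state=q0 head=7 tape=_0_____[_]   (q0,_)→(q0,0,L)
state=q0 head=6 tape=_0____[_]0   (q0,_)→(q0,0,L)
state=q0 head=5 tape=_0___[_]00
After 33 steps: state q0, head at 5, tape 0____00.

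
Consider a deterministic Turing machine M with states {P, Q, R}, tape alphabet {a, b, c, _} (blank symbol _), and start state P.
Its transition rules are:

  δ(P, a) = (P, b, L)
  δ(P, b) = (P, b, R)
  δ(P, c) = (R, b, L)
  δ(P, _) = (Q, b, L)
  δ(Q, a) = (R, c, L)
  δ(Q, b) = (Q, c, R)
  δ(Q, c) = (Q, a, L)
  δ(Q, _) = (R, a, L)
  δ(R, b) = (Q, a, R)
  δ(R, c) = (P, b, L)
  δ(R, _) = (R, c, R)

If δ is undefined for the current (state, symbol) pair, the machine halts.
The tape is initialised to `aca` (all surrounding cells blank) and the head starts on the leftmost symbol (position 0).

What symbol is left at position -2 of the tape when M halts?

a

state=P head=0 tape=___[a]ca   (P,a)→(P,b,L)
state=P head=-1 tape=__[_]bca   (P,_)→(Q,b,L)
state=Q head=-2 tape=_[_]bbca   (Q,_)→(R,a,L)
state=R head=-3 tape=[_]abbca   (R,_)→(R,c,R)
state=R head=-2 tape=c[a]bbca
Cell -2 holds a when M halts.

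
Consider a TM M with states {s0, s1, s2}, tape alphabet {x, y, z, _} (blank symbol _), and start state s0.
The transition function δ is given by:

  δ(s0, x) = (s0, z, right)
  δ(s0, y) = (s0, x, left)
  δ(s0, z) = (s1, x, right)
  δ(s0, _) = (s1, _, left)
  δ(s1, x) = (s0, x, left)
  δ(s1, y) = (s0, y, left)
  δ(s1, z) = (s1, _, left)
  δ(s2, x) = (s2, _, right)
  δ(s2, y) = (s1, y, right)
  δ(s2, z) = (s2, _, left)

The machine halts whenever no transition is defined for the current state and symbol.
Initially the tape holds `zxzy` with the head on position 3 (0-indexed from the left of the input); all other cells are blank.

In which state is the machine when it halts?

s1

state=s0 head=3 tape=_zxz[y]_   (s0,y)→(s0,x,left)
state=s0 head=2 tape=_zx[z]x_   (s0,z)→(s1,x,right)
state=s1 head=3 tape=_zxx[x]_   (s1,x)→(s0,x,left)
state=s0 head=2 tape=_zx[x]x_   (s0,x)→(s0,z,right)
state=s0 head=3 tape=_zxz[x]_   (s0,x)→(s0,z,right)
state=s0 head=4 tape=_zxzz[_]   (s0,_)→(s1,_,left)
state=s1 head=3 tape=_zxz[z]_   (s1,z)→(s1,_,left)
state=s1 head=2 tape=_zx[z]__   (s1,z)→(s1,_,left)
state=s1 head=1 tape=_z[x]___   (s1,x)→(s0,x,left)
state=s0 head=0 tape=_[z]x___   (s0,z)→(s1,x,right)
state=s1 head=1 tape=_x[x]___   (s1,x)→(s0,x,left)
state=s0 head=0 tape=_[x]x___   (s0,x)→(s0,z,right)
state=s0 head=1 tape=_z[x]___   (s0,x)→(s0,z,right)
state=s0 head=2 tape=_zz[_]__   (s0,_)→(s1,_,left)
state=s1 head=1 tape=_z[z]___   (s1,z)→(s1,_,left)
state=s1 head=0 tape=_[z]____   (s1,z)→(s1,_,left)
state=s1 head=-1 tape=[_]_____
No transition is defined for (s1, _); M halts in state s1.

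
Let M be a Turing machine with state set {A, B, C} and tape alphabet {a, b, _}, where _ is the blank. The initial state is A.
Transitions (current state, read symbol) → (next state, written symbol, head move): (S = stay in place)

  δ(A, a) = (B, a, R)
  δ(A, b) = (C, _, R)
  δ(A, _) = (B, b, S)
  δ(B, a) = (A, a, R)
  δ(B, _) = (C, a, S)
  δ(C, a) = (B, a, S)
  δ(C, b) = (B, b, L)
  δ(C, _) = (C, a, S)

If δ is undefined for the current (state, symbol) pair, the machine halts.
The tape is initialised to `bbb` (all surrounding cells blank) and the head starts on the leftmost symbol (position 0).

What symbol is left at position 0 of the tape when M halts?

A | [b]bb__   read b → write _, move R, go to C
C | _[b]b__   read b → write b, move L, go to B
B | [_]bb__   read _ → write a, move S, go to C
C | [a]bb__   read a → write a, move S, go to B
B | [a]bb__   read a → write a, move R, go to A
A | a[b]b__   read b → write _, move R, go to C
C | a_[b]__   read b → write b, move L, go to B
B | a[_]b__   read _ → write a, move S, go to C
C | a[a]b__   read a → write a, move S, go to B
B | a[a]b__   read a → write a, move R, go to A
A | aa[b]__   read b → write _, move R, go to C
C | aa_[_]_   read _ → write a, move S, go to C
C | aa_[a]_   read a → write a, move S, go to B
B | aa_[a]_   read a → write a, move R, go to A
A | aa_a[_]   read _ → write b, move S, go to B
B | aa_a[b]
Cell 0 holds a when M halts.

a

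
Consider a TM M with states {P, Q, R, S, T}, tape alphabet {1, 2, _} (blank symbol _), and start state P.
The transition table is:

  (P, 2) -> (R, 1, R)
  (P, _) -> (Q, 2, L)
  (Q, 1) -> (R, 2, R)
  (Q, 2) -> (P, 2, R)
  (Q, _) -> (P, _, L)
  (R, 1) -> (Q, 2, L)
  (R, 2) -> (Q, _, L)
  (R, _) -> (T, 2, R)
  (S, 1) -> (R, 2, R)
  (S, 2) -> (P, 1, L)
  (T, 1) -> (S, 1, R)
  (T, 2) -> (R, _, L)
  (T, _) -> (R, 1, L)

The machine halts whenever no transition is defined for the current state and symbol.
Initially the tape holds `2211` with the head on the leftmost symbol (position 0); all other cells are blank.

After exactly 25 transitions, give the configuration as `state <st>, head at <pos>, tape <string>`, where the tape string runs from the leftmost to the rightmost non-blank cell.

P | [2]211____   read 2 → write 1, move R, go to R
R | 1[2]11____   read 2 → write _, move L, go to Q
Q | [1]_11____   read 1 → write 2, move R, go to R
R | 2[_]11____   read _ → write 2, move R, go to T
T | 22[1]1____   read 1 → write 1, move R, go to S
S | 221[1]____   read 1 → write 2, move R, go to R
R | 2212[_]___   read _ → write 2, move R, go to T
T | 22122[_]__   read _ → write 1, move L, go to R
R | 2212[2]1__   read 2 → write _, move L, go to Q
Q | 221[2]_1__   read 2 → write 2, move R, go to P
P | 2212[_]1__   read _ → write 2, move L, go to Q
Q | 221[2]21__   read 2 → write 2, move R, go to P
P | 2212[2]1__   read 2 → write 1, move R, go to R
R | 22121[1]__   read 1 → write 2, move L, go to Q
Q | 2212[1]2__   read 1 → write 2, move R, go to R
R | 22122[2]__   read 2 → write _, move L, go to Q
Q | 2212[2]___   read 2 → write 2, move R, go to P
P | 22122[_]__   read _ → write 2, move L, go to Q
Q | 2212[2]2__   read 2 → write 2, move R, go to P
P | 22122[2]__   read 2 → write 1, move R, go to R
R | 221221[_]_   read _ → write 2, move R, go to T
T | 2212212[_]   read _ → write 1, move L, go to R
R | 221221[2]1   read 2 → write _, move L, go to Q
Q | 22122[1]_1   read 1 → write 2, move R, go to R
R | 221222[_]1   read _ → write 2, move R, go to T
T | 2212222[1]
After 25 steps: state T, head at 7, tape 22122221.

state T, head at 7, tape 22122221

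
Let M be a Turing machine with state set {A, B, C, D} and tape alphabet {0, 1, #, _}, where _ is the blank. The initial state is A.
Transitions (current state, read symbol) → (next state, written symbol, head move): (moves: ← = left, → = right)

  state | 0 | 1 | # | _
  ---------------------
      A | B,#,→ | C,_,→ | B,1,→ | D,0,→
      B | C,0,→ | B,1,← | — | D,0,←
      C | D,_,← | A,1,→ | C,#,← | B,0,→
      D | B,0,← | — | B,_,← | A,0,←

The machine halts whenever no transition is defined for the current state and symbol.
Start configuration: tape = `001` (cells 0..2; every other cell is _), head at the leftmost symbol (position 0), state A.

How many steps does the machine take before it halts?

A | [0]01____   read 0 → write #, move →, go to B
B | #[0]1____   read 0 → write 0, move →, go to C
C | #0[1]____   read 1 → write 1, move →, go to A
A | #01[_]___   read _ → write 0, move →, go to D
D | #010[_]__   read _ → write 0, move ←, go to A
A | #01[0]0__   read 0 → write #, move →, go to B
B | #01#[0]__   read 0 → write 0, move →, go to C
C | #01#0[_]_   read _ → write 0, move →, go to B
B | #01#00[_]   read _ → write 0, move ←, go to D
D | #01#0[0]0   read 0 → write 0, move ←, go to B
B | #01#[0]00   read 0 → write 0, move →, go to C
C | #01#0[0]0   read 0 → write _, move ←, go to D
D | #01#[0]_0   read 0 → write 0, move ←, go to B
B | #01[#]0_0
M halts after 13 transitions.

13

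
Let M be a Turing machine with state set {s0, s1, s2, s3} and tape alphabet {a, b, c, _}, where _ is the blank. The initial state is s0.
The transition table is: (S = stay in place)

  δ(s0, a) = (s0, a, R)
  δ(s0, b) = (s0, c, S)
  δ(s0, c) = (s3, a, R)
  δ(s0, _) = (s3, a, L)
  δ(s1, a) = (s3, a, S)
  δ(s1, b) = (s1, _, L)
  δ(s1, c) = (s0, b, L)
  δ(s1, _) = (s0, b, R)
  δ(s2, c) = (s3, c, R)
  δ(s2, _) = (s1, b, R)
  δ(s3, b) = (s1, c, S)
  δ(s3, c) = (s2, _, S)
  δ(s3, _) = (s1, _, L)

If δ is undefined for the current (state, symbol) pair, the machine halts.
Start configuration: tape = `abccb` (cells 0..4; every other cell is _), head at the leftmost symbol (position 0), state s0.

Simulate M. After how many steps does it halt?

state=s0 head=0 tape=[a]bccb_   (s0,a)→(s0,a,R)
state=s0 head=1 tape=a[b]ccb_   (s0,b)→(s0,c,S)
state=s0 head=1 tape=a[c]ccb_   (s0,c)→(s3,a,R)
state=s3 head=2 tape=aa[c]cb_   (s3,c)→(s2,_,S)
state=s2 head=2 tape=aa[_]cb_   (s2,_)→(s1,b,R)
state=s1 head=3 tape=aab[c]b_   (s1,c)→(s0,b,L)
state=s0 head=2 tape=aa[b]bb_   (s0,b)→(s0,c,S)
state=s0 head=2 tape=aa[c]bb_   (s0,c)→(s3,a,R)
state=s3 head=3 tape=aaa[b]b_   (s3,b)→(s1,c,S)
state=s1 head=3 tape=aaa[c]b_   (s1,c)→(s0,b,L)
state=s0 head=2 tape=aa[a]bb_   (s0,a)→(s0,a,R)
state=s0 head=3 tape=aaa[b]b_   (s0,b)→(s0,c,S)
state=s0 head=3 tape=aaa[c]b_   (s0,c)→(s3,a,R)
state=s3 head=4 tape=aaaa[b]_   (s3,b)→(s1,c,S)
state=s1 head=4 tape=aaaa[c]_   (s1,c)→(s0,b,L)
state=s0 head=3 tape=aaa[a]b_   (s0,a)→(s0,a,R)
state=s0 head=4 tape=aaaa[b]_   (s0,b)→(s0,c,S)
state=s0 head=4 tape=aaaa[c]_   (s0,c)→(s3,a,R)
state=s3 head=5 tape=aaaaa[_]   (s3,_)→(s1,_,L)
state=s1 head=4 tape=aaaa[a]_   (s1,a)→(s3,a,S)
state=s3 head=4 tape=aaaa[a]_
M halts after 20 transitions.

20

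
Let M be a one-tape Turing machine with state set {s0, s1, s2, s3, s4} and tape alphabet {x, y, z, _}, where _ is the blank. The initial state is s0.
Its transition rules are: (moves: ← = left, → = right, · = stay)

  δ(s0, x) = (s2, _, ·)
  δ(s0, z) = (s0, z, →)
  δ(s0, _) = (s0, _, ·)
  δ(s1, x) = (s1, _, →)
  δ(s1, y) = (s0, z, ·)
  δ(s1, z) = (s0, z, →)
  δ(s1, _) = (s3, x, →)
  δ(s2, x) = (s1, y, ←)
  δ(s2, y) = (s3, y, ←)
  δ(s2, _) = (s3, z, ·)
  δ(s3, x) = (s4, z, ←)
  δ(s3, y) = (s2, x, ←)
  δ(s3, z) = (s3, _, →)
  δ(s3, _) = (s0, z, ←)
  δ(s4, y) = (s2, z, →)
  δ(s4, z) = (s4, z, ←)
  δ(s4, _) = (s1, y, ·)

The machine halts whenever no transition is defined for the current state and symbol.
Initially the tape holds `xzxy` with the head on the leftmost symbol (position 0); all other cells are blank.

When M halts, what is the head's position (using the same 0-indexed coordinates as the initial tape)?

3

state=s0 head=0 tape=[x]zxy   (s0,x)→(s2,_,·)
state=s2 head=0 tape=[_]zxy   (s2,_)→(s3,z,·)
state=s3 head=0 tape=[z]zxy   (s3,z)→(s3,_,→)
state=s3 head=1 tape=_[z]xy   (s3,z)→(s3,_,→)
state=s3 head=2 tape=__[x]y   (s3,x)→(s4,z,←)
state=s4 head=1 tape=_[_]zy   (s4,_)→(s1,y,·)
state=s1 head=1 tape=_[y]zy   (s1,y)→(s0,z,·)
state=s0 head=1 tape=_[z]zy   (s0,z)→(s0,z,→)
state=s0 head=2 tape=_z[z]y   (s0,z)→(s0,z,→)
state=s0 head=3 tape=_zz[y]
At halt the head is at cell 3.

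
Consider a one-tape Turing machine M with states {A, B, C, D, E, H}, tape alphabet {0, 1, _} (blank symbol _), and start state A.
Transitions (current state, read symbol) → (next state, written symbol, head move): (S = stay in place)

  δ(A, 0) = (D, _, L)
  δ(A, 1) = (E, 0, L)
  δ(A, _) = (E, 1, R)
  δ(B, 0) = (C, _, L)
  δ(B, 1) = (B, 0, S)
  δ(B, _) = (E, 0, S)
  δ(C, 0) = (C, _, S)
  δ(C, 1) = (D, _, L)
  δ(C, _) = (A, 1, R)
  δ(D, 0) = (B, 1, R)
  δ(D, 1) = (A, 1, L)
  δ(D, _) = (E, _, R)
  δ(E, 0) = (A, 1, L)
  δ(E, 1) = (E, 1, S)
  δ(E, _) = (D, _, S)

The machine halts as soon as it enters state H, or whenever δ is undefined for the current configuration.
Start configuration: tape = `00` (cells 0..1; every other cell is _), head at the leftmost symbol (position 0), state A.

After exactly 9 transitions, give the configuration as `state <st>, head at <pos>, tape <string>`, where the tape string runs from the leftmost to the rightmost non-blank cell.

state E, head at 1, tape 11

state=A head=0 tape=_[0]0   (A,0)→(D,_,L)
state=D head=-1 tape=[_]_0   (D,_)→(E,_,R)
state=E head=0 tape=_[_]0   (E,_)→(D,_,S)
state=D head=0 tape=_[_]0   (D,_)→(E,_,R)
state=E head=1 tape=__[0]   (E,0)→(A,1,L)
state=A head=0 tape=_[_]1   (A,_)→(E,1,R)
state=E head=1 tape=_1[1]   (E,1)→(E,1,S)
state=E head=1 tape=_1[1]   (E,1)→(E,1,S)
state=E head=1 tape=_1[1]   (E,1)→(E,1,S)
state=E head=1 tape=_1[1]
After 9 steps: state E, head at 1, tape 11.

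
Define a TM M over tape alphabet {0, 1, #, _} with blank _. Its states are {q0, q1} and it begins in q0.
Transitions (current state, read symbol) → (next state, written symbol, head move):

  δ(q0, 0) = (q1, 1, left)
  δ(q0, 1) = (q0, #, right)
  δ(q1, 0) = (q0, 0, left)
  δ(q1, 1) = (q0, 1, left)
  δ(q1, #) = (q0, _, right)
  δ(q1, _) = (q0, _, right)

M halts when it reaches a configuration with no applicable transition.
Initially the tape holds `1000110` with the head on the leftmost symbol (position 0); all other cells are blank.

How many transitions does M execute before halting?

15

q0 | [1]000110_   read 1 → write #, move right, go to q0
q0 | #[0]00110_   read 0 → write 1, move left, go to q1
q1 | [#]100110_   read # → write _, move right, go to q0
q0 | _[1]00110_   read 1 → write #, move right, go to q0
q0 | _#[0]0110_   read 0 → write 1, move left, go to q1
q1 | _[#]10110_   read # → write _, move right, go to q0
q0 | __[1]0110_   read 1 → write #, move right, go to q0
q0 | __#[0]110_   read 0 → write 1, move left, go to q1
q1 | __[#]1110_   read # → write _, move right, go to q0
q0 | ___[1]110_   read 1 → write #, move right, go to q0
q0 | ___#[1]10_   read 1 → write #, move right, go to q0
q0 | ___##[1]0_   read 1 → write #, move right, go to q0
q0 | ___###[0]_   read 0 → write 1, move left, go to q1
q1 | ___##[#]1_   read # → write _, move right, go to q0
q0 | ___##_[1]_   read 1 → write #, move right, go to q0
q0 | ___##_#[_]
M halts after 15 transitions.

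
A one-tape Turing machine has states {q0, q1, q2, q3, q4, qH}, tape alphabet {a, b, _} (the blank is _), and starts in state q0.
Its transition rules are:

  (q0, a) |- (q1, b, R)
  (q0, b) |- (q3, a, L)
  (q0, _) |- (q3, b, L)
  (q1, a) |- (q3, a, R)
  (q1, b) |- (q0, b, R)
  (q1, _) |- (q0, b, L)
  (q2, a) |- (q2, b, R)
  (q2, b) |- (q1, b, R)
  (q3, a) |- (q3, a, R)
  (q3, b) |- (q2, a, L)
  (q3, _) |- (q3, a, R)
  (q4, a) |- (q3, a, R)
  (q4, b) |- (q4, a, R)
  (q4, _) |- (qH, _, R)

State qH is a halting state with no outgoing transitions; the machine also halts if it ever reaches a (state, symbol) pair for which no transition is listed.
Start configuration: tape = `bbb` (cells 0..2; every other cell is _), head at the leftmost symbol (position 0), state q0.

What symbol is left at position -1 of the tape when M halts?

state=q0 head=0 tape=_[b]bb__   (q0,b)→(q3,a,L)
state=q3 head=-1 tape=[_]abb__   (q3,_)→(q3,a,R)
state=q3 head=0 tape=a[a]bb__   (q3,a)→(q3,a,R)
state=q3 head=1 tape=aa[b]b__   (q3,b)→(q2,a,L)
state=q2 head=0 tape=a[a]ab__   (q2,a)→(q2,b,R)
state=q2 head=1 tape=ab[a]b__   (q2,a)→(q2,b,R)
state=q2 head=2 tape=abb[b]__   (q2,b)→(q1,b,R)
state=q1 head=3 tape=abbb[_]_   (q1,_)→(q0,b,L)
state=q0 head=2 tape=abb[b]b_   (q0,b)→(q3,a,L)
state=q3 head=1 tape=ab[b]ab_   (q3,b)→(q2,a,L)
state=q2 head=0 tape=a[b]aab_   (q2,b)→(q1,b,R)
state=q1 head=1 tape=ab[a]ab_   (q1,a)→(q3,a,R)
state=q3 head=2 tape=aba[a]b_   (q3,a)→(q3,a,R)
state=q3 head=3 tape=abaa[b]_   (q3,b)→(q2,a,L)
state=q2 head=2 tape=aba[a]a_   (q2,a)→(q2,b,R)
state=q2 head=3 tape=abab[a]_   (q2,a)→(q2,b,R)
state=q2 head=4 tape=ababb[_]
Cell -1 holds a when M halts.

a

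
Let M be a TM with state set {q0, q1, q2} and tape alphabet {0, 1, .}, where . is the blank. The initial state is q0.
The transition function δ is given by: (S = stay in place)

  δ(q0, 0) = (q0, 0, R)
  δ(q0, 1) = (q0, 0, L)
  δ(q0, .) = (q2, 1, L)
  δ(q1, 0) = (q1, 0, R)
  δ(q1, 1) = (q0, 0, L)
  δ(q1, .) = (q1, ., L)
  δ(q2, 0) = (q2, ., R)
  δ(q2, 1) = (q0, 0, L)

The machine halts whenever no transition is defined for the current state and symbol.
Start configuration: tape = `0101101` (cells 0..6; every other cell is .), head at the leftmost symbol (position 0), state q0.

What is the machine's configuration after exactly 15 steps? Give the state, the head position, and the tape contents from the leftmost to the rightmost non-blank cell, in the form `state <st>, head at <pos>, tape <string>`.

state q0, head at 7, tape 0000000

state=q0 head=0 tape=[0]101101.   (q0,0)→(q0,0,R)
state=q0 head=1 tape=0[1]01101.   (q0,1)→(q0,0,L)
state=q0 head=0 tape=[0]001101.   (q0,0)→(q0,0,R)
state=q0 head=1 tape=0[0]01101.   (q0,0)→(q0,0,R)
state=q0 head=2 tape=00[0]1101.   (q0,0)→(q0,0,R)
state=q0 head=3 tape=000[1]101.   (q0,1)→(q0,0,L)
state=q0 head=2 tape=00[0]0101.   (q0,0)→(q0,0,R)
state=q0 head=3 tape=000[0]101.   (q0,0)→(q0,0,R)
state=q0 head=4 tape=0000[1]01.   (q0,1)→(q0,0,L)
state=q0 head=3 tape=000[0]001.   (q0,0)→(q0,0,R)
state=q0 head=4 tape=0000[0]01.   (q0,0)→(q0,0,R)
state=q0 head=5 tape=00000[0]1.   (q0,0)→(q0,0,R)
state=q0 head=6 tape=000000[1].   (q0,1)→(q0,0,L)
state=q0 head=5 tape=00000[0]0.   (q0,0)→(q0,0,R)
state=q0 head=6 tape=000000[0].   (q0,0)→(q0,0,R)
state=q0 head=7 tape=0000000[.]
After 15 steps: state q0, head at 7, tape 0000000.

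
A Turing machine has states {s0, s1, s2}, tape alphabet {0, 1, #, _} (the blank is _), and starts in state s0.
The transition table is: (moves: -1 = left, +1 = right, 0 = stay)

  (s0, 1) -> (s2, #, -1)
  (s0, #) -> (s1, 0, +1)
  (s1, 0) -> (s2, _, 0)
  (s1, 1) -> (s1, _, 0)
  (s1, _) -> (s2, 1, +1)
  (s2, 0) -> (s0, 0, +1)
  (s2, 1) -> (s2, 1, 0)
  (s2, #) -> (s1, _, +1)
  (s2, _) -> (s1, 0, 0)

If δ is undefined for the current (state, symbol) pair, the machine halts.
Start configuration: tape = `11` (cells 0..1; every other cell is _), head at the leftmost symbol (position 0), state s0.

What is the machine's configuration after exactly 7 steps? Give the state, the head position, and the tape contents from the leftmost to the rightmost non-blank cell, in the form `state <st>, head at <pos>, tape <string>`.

state s2, head at -1, tape #1

state=s0 head=0 tape=_[1]1   (s0,1)→(s2,#,-1)
state=s2 head=-1 tape=[_]#1   (s2,_)→(s1,0,0)
state=s1 head=-1 tape=[0]#1   (s1,0)→(s2,_,0)
state=s2 head=-1 tape=[_]#1   (s2,_)→(s1,0,0)
state=s1 head=-1 tape=[0]#1   (s1,0)→(s2,_,0)
state=s2 head=-1 tape=[_]#1   (s2,_)→(s1,0,0)
state=s1 head=-1 tape=[0]#1   (s1,0)→(s2,_,0)
state=s2 head=-1 tape=[_]#1
After 7 steps: state s2, head at -1, tape #1.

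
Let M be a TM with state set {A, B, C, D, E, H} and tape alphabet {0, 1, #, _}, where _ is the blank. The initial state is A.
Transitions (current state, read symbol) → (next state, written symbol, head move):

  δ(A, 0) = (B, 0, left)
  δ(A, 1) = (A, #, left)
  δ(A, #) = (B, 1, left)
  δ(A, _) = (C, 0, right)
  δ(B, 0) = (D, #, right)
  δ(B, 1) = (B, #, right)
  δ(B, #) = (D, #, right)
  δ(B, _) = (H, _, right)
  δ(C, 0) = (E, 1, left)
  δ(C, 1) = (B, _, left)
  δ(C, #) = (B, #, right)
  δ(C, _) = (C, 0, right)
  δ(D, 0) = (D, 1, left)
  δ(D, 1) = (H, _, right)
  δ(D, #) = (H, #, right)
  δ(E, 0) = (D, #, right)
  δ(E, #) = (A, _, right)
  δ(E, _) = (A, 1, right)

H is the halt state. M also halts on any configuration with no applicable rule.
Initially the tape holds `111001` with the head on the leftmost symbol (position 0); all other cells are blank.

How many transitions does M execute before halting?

8

A | _[1]11001   read 1 → write #, move left, go to A
A | [_]#11001   read _ → write 0, move right, go to C
C | 0[#]11001   read # → write #, move right, go to B
B | 0#[1]1001   read 1 → write #, move right, go to B
B | 0##[1]001   read 1 → write #, move right, go to B
B | 0###[0]01   read 0 → write #, move right, go to D
D | 0####[0]1   read 0 → write 1, move left, go to D
D | 0###[#]11   read # → write #, move right, go to H
H | 0####[1]1
M halts after 8 transitions.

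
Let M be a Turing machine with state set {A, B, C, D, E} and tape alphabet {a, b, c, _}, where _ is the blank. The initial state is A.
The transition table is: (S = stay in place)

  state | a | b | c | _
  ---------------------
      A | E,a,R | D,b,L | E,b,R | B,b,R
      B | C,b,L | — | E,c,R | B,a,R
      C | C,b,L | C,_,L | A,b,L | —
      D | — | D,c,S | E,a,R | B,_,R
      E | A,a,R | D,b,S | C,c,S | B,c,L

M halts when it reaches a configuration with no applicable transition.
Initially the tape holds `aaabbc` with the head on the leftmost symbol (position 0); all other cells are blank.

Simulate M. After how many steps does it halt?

state=A head=0 tape=_[a]aabbc_   (A,a)→(E,a,R)
state=E head=1 tape=_a[a]abbc_   (E,a)→(A,a,R)
state=A head=2 tape=_aa[a]bbc_   (A,a)→(E,a,R)
state=E head=3 tape=_aaa[b]bc_   (E,b)→(D,b,S)
state=D head=3 tape=_aaa[b]bc_   (D,b)→(D,c,S)
state=D head=3 tape=_aaa[c]bc_   (D,c)→(E,a,R)
state=E head=4 tape=_aaaa[b]c_   (E,b)→(D,b,S)
state=D head=4 tape=_aaaa[b]c_   (D,b)→(D,c,S)
state=D head=4 tape=_aaaa[c]c_   (D,c)→(E,a,R)
state=E head=5 tape=_aaaaa[c]_   (E,c)→(C,c,S)
state=C head=5 tape=_aaaaa[c]_   (C,c)→(A,b,L)
state=A head=4 tape=_aaaa[a]b_   (A,a)→(E,a,R)
state=E head=5 tape=_aaaaa[b]_   (E,b)→(D,b,S)
state=D head=5 tape=_aaaaa[b]_   (D,b)→(D,c,S)
state=D head=5 tape=_aaaaa[c]_   (D,c)→(E,a,R)
state=E head=6 tape=_aaaaaa[_]   (E,_)→(B,c,L)
state=B head=5 tape=_aaaaa[a]c   (B,a)→(C,b,L)
state=C head=4 tape=_aaaa[a]bc   (C,a)→(C,b,L)
state=C head=3 tape=_aaa[a]bbc   (C,a)→(C,b,L)
state=C head=2 tape=_aa[a]bbbc   (C,a)→(C,b,L)
state=C head=1 tape=_a[a]bbbbc   (C,a)→(C,b,L)
state=C head=0 tape=_[a]bbbbbc   (C,a)→(C,b,L)
state=C head=-1 tape=[_]bbbbbbc
M halts after 22 transitions.

22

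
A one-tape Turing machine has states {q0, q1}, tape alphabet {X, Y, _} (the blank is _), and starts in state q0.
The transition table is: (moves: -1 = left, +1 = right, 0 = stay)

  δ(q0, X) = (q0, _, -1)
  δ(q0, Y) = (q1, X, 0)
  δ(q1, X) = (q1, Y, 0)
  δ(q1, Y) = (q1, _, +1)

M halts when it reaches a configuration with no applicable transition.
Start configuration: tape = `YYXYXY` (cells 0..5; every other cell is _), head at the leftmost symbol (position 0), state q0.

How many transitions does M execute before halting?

10

state=q0 head=0 tape=[Y]YXYXY_   (q0,Y)→(q1,X,0)
state=q1 head=0 tape=[X]YXYXY_   (q1,X)→(q1,Y,0)
state=q1 head=0 tape=[Y]YXYXY_   (q1,Y)→(q1,_,+1)
state=q1 head=1 tape=_[Y]XYXY_   (q1,Y)→(q1,_,+1)
state=q1 head=2 tape=__[X]YXY_   (q1,X)→(q1,Y,0)
state=q1 head=2 tape=__[Y]YXY_   (q1,Y)→(q1,_,+1)
state=q1 head=3 tape=___[Y]XY_   (q1,Y)→(q1,_,+1)
state=q1 head=4 tape=____[X]Y_   (q1,X)→(q1,Y,0)
state=q1 head=4 tape=____[Y]Y_   (q1,Y)→(q1,_,+1)
state=q1 head=5 tape=_____[Y]_   (q1,Y)→(q1,_,+1)
state=q1 head=6 tape=______[_]
M halts after 10 transitions.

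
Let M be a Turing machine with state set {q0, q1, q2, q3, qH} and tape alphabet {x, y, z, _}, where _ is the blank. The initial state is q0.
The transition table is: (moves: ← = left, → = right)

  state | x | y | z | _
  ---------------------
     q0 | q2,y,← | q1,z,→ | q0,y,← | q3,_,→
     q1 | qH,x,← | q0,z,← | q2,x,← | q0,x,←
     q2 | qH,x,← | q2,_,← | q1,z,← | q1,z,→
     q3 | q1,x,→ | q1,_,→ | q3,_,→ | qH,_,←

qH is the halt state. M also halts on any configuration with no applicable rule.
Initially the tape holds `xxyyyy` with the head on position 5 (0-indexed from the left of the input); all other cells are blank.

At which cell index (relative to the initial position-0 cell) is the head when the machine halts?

-1

state=q0 head=5 tape=_xxyyy[y]_   (q0,y)→(q1,z,→)
state=q1 head=6 tape=_xxyyyz[_]   (q1,_)→(q0,x,←)
state=q0 head=5 tape=_xxyyy[z]x   (q0,z)→(q0,y,←)
state=q0 head=4 tape=_xxyy[y]yx   (q0,y)→(q1,z,→)
state=q1 head=5 tape=_xxyyz[y]x   (q1,y)→(q0,z,←)
state=q0 head=4 tape=_xxyy[z]zx   (q0,z)→(q0,y,←)
state=q0 head=3 tape=_xxy[y]yzx   (q0,y)→(q1,z,→)
state=q1 head=4 tape=_xxyz[y]zx   (q1,y)→(q0,z,←)
state=q0 head=3 tape=_xxy[z]zzx   (q0,z)→(q0,y,←)
state=q0 head=2 tape=_xx[y]yzzx   (q0,y)→(q1,z,→)
state=q1 head=3 tape=_xxz[y]zzx   (q1,y)→(q0,z,←)
state=q0 head=2 tape=_xx[z]zzzx   (q0,z)→(q0,y,←)
state=q0 head=1 tape=_x[x]yzzzx   (q0,x)→(q2,y,←)
state=q2 head=0 tape=_[x]yyzzzx   (q2,x)→(qH,x,←)
state=qH head=-1 tape=[_]xyyzzzx
At halt the head is at cell -1.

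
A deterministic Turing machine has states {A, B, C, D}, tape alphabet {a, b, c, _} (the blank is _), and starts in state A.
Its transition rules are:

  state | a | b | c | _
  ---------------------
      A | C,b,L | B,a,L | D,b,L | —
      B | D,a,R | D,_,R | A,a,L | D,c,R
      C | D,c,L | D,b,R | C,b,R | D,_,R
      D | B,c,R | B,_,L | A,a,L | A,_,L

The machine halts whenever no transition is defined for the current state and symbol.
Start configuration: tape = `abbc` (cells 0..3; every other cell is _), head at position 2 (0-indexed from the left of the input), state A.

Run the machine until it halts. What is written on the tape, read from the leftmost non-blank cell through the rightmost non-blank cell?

b__ba

A | ___ab[b]c   read b → write a, move L, go to B
B | ___a[b]ac   read b → write _, move R, go to D
D | ___a_[a]c   read a → write c, move R, go to B
B | ___a_c[c]   read c → write a, move L, go to A
A | ___a_[c]a   read c → write b, move L, go to D
D | ___a[_]ba   read _ → write _, move L, go to A
A | ___[a]_ba   read a → write b, move L, go to C
C | __[_]b_ba   read _ → write _, move R, go to D
D | ___[b]_ba   read b → write _, move L, go to B
B | __[_]__ba   read _ → write c, move R, go to D
D | __c[_]_ba   read _ → write _, move L, go to A
A | __[c]__ba   read c → write b, move L, go to D
D | _[_]b__ba   read _ → write _, move L, go to A
A | [_]_b__ba
The non-blank tape span at halt is b__ba.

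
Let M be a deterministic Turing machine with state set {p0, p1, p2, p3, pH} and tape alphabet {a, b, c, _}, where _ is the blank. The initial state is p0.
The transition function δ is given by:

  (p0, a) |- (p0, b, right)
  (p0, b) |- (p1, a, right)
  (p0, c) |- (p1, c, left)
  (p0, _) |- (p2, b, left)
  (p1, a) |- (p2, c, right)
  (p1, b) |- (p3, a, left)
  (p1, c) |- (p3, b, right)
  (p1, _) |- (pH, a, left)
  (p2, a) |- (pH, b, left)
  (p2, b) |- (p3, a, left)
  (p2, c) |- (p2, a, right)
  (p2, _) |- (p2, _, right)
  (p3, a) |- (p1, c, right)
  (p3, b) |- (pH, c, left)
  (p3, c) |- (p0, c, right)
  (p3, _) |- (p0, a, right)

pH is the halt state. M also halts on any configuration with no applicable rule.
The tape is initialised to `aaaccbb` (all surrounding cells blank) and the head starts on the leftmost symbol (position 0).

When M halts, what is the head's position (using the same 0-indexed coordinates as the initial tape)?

p0 | [a]aaccbb   read a → write b, move right, go to p0
p0 | b[a]accbb   read a → write b, move right, go to p0
p0 | bb[a]ccbb   read a → write b, move right, go to p0
p0 | bbb[c]cbb   read c → write c, move left, go to p1
p1 | bb[b]ccbb   read b → write a, move left, go to p3
p3 | b[b]accbb   read b → write c, move left, go to pH
pH | [b]caccbb
At halt the head is at cell 0.

0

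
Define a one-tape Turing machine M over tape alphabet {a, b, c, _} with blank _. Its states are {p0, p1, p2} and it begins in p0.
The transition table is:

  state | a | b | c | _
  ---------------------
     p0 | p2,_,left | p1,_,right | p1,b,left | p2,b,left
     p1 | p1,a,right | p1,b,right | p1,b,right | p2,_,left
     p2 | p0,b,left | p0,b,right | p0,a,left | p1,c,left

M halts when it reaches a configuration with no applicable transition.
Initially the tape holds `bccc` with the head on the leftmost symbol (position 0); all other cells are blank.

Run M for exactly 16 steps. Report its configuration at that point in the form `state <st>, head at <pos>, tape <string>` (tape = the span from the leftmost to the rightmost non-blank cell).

state p2, head at 4, tape bbbbb

p0 | [b]ccc__   read b → write _, move right, go to p1
p1 | _[c]cc__   read c → write b, move right, go to p1
p1 | _b[c]c__   read c → write b, move right, go to p1
p1 | _bb[c]__   read c → write b, move right, go to p1
p1 | _bbb[_]_   read _ → write _, move left, go to p2
p2 | _bb[b]__   read b → write b, move right, go to p0
p0 | _bbb[_]_   read _ → write b, move left, go to p2
p2 | _bb[b]b_   read b → write b, move right, go to p0
p0 | _bbb[b]_   read b → write _, move right, go to p1
p1 | _bbb_[_]   read _ → write _, move left, go to p2
p2 | _bbb[_]_   read _ → write c, move left, go to p1
p1 | _bb[b]c_   read b → write b, move right, go to p1
p1 | _bbb[c]_   read c → write b, move right, go to p1
p1 | _bbbb[_]   read _ → write _, move left, go to p2
p2 | _bbb[b]_   read b → write b, move right, go to p0
p0 | _bbbb[_]   read _ → write b, move left, go to p2
p2 | _bbb[b]b
After 16 steps: state p2, head at 4, tape bbbbb.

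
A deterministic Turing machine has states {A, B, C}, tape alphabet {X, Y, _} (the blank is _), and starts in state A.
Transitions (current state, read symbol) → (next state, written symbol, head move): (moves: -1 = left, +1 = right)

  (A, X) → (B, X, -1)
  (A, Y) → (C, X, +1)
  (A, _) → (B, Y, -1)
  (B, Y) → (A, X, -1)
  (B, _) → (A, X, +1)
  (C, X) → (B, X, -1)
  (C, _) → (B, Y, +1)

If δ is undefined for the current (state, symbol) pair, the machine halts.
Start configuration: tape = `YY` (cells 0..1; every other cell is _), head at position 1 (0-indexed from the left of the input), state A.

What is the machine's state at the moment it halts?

B

state=A head=1 tape=Y[Y]___   (A,Y)→(C,X,+1)
state=C head=2 tape=YX[_]__   (C,_)→(B,Y,+1)
state=B head=3 tape=YXY[_]_   (B,_)→(A,X,+1)
state=A head=4 tape=YXYX[_]   (A,_)→(B,Y,-1)
state=B head=3 tape=YXY[X]Y
No transition is defined for (B, X); M halts in state B.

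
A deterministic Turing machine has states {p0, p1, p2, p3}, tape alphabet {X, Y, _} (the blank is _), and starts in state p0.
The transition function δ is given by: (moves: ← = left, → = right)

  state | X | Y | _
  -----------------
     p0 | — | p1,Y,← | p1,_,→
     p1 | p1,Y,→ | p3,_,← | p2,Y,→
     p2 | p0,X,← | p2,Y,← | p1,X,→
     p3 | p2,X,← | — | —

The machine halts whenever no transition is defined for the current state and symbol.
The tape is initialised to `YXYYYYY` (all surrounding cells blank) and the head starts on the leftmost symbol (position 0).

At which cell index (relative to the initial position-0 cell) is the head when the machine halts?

p0 | ____[Y]XYYYYY   read Y → write Y, move ←, go to p1
p1 | ___[_]YXYYYYY   read _ → write Y, move →, go to p2
p2 | ___Y[Y]XYYYYY   read Y → write Y, move ←, go to p2
p2 | ___[Y]YXYYYYY   read Y → write Y, move ←, go to p2
p2 | __[_]YYXYYYYY   read _ → write X, move →, go to p1
p1 | __X[Y]YXYYYYY   read Y → write _, move ←, go to p3
p3 | __[X]_YXYYYYY   read X → write X, move ←, go to p2
p2 | _[_]X_YXYYYYY   read _ → write X, move →, go to p1
p1 | _X[X]_YXYYYYY   read X → write Y, move →, go to p1
p1 | _XY[_]YXYYYYY   read _ → write Y, move →, go to p2
p2 | _XYY[Y]XYYYYY   read Y → write Y, move ←, go to p2
p2 | _XY[Y]YXYYYYY   read Y → write Y, move ←, go to p2
p2 | _X[Y]YYXYYYYY   read Y → write Y, move ←, go to p2
p2 | _[X]YYYXYYYYY   read X → write X, move ←, go to p0
p0 | [_]XYYYXYYYYY   read _ → write _, move →, go to p1
p1 | _[X]YYYXYYYYY   read X → write Y, move →, go to p1
p1 | _Y[Y]YYXYYYYY   read Y → write _, move ←, go to p3
p3 | _[Y]_YYXYYYYY
At halt the head is at cell -3.

-3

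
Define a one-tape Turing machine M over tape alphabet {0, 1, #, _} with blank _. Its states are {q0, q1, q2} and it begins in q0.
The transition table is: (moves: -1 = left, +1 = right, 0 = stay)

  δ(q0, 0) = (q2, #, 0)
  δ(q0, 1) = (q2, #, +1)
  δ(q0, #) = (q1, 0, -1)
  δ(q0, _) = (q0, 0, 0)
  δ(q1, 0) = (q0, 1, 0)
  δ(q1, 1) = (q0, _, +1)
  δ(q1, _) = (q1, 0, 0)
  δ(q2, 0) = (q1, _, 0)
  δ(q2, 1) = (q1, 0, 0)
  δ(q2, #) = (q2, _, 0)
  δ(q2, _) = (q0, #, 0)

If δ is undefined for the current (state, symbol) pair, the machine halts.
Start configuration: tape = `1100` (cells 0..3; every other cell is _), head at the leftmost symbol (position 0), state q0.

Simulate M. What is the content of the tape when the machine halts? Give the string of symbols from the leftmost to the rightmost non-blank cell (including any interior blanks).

q0 | [1]100_   read 1 → write #, move +1, go to q2
q2 | #[1]00_   read 1 → write 0, move 0, go to q1
q1 | #[0]00_   read 0 → write 1, move 0, go to q0
q0 | #[1]00_   read 1 → write #, move +1, go to q2
q2 | ##[0]0_   read 0 → write _, move 0, go to q1
q1 | ##[_]0_   read _ → write 0, move 0, go to q1
q1 | ##[0]0_   read 0 → write 1, move 0, go to q0
q0 | ##[1]0_   read 1 → write #, move +1, go to q2
q2 | ###[0]_   read 0 → write _, move 0, go to q1
q1 | ###[_]_   read _ → write 0, move 0, go to q1
q1 | ###[0]_   read 0 → write 1, move 0, go to q0
q0 | ###[1]_   read 1 → write #, move +1, go to q2
q2 | ####[_]   read _ → write #, move 0, go to q0
q0 | ####[#]   read # → write 0, move -1, go to q1
q1 | ###[#]0
The non-blank tape span at halt is ####0.

####0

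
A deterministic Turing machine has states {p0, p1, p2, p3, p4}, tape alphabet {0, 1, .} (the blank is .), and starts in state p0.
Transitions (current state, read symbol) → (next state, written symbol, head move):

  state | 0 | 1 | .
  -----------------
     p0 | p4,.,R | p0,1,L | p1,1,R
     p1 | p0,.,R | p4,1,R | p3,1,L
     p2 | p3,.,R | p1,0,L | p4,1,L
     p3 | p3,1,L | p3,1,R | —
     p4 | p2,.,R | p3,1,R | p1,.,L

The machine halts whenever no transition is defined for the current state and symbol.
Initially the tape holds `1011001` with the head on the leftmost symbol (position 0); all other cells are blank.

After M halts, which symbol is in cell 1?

1

state=p0 head=0 tape=.[1]011001.   (p0,1)→(p0,1,L)
state=p0 head=-1 tape=[.]1011001.   (p0,.)→(p1,1,R)
state=p1 head=0 tape=1[1]011001.   (p1,1)→(p4,1,R)
state=p4 head=1 tape=11[0]11001.   (p4,0)→(p2,.,R)
state=p2 head=2 tape=11.[1]1001.   (p2,1)→(p1,0,L)
state=p1 head=1 tape=11[.]01001.   (p1,.)→(p3,1,L)
state=p3 head=0 tape=1[1]101001.   (p3,1)→(p3,1,R)
state=p3 head=1 tape=11[1]01001.   (p3,1)→(p3,1,R)
state=p3 head=2 tape=111[0]1001.   (p3,0)→(p3,1,L)
state=p3 head=1 tape=11[1]11001.   (p3,1)→(p3,1,R)
state=p3 head=2 tape=111[1]1001.   (p3,1)→(p3,1,R)
state=p3 head=3 tape=1111[1]001.   (p3,1)→(p3,1,R)
state=p3 head=4 tape=11111[0]01.   (p3,0)→(p3,1,L)
state=p3 head=3 tape=1111[1]101.   (p3,1)→(p3,1,R)
state=p3 head=4 tape=11111[1]01.   (p3,1)→(p3,1,R)
state=p3 head=5 tape=111111[0]1.   (p3,0)→(p3,1,L)
state=p3 head=4 tape=11111[1]11.   (p3,1)→(p3,1,R)
state=p3 head=5 tape=111111[1]1.   (p3,1)→(p3,1,R)
state=p3 head=6 tape=1111111[1].   (p3,1)→(p3,1,R)
state=p3 head=7 tape=11111111[.]
Cell 1 holds 1 when M halts.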